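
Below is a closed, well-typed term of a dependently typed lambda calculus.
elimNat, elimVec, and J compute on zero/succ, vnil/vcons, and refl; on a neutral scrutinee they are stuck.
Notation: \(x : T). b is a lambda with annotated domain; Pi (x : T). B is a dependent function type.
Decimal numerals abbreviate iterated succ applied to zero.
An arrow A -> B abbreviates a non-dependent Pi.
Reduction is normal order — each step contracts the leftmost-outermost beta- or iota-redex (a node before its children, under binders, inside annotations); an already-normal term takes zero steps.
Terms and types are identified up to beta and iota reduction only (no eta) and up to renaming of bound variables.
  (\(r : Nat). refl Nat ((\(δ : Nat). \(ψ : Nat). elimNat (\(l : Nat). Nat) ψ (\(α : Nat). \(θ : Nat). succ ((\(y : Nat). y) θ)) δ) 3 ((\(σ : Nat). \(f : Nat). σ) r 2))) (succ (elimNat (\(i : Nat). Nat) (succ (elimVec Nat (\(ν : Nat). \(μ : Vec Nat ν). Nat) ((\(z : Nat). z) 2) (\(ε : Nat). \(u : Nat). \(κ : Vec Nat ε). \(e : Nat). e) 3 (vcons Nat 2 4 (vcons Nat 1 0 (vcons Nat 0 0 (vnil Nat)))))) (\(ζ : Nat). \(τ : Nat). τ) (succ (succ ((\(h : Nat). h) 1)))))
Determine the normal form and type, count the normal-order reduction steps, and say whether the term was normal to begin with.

normal form:
  refl Nat 7
inferred type:
  Eq Nat 7 7
normal-order step count: 46
already normal: no
first redex: a beta-redex


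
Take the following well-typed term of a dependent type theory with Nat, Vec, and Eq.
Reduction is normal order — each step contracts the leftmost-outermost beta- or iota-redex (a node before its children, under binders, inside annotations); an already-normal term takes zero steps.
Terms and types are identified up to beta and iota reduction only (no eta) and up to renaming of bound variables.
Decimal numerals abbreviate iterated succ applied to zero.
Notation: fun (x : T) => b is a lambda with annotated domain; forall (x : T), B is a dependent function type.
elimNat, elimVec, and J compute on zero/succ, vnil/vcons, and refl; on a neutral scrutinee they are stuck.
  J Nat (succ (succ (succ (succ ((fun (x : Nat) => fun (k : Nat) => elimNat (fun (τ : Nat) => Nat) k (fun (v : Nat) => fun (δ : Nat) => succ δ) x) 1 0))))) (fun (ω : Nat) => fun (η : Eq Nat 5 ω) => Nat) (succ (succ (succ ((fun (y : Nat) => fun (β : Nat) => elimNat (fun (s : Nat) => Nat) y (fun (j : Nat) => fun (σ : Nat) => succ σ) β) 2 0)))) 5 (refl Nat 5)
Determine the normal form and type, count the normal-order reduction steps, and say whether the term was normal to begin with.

reduced normal form:
  5
the term's type:
  Nat
normal-order step count: 4
term was already normal: no
first contracted redex: a J iota-redex


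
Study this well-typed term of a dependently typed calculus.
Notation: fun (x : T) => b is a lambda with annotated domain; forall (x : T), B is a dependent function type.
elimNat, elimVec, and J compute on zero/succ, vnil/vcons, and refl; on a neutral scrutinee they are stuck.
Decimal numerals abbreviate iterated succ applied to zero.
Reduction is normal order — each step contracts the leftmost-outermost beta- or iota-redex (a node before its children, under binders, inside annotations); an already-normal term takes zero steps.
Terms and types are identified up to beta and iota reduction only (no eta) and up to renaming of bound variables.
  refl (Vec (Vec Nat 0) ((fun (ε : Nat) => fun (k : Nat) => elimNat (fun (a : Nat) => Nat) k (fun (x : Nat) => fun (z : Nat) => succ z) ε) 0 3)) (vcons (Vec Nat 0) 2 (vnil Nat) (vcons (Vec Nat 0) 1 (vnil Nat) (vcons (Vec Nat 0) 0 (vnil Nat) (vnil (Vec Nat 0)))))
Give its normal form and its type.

reduced normal form:
  refl (Vec (Vec Nat 0) 3) (vcons (Vec Nat 0) 2 (vnil Nat) (vcons (Vec Nat 0) 1 (vnil Nat) (vcons (Vec Nat 0) 0 (vnil Nat) (vnil (Vec Nat 0)))))
type:
  Eq (Vec (Vec Nat 0) 3) (vcons (Vec Nat 0) 2 (vnil Nat) (vcons (Vec Nat 0) 1 (vnil Nat) (vcons (Vec Nat 0) 0 (vnil Nat) (vnil (Vec Nat 0))))) (vcons (Vec Nat 0) 2 (vnil Nat) (vcons (Vec Nat 0) 1 (vnil Nat) (vcons (Vec Nat 0) 0 (vnil Nat) (vnil (Vec Nat 0)))))


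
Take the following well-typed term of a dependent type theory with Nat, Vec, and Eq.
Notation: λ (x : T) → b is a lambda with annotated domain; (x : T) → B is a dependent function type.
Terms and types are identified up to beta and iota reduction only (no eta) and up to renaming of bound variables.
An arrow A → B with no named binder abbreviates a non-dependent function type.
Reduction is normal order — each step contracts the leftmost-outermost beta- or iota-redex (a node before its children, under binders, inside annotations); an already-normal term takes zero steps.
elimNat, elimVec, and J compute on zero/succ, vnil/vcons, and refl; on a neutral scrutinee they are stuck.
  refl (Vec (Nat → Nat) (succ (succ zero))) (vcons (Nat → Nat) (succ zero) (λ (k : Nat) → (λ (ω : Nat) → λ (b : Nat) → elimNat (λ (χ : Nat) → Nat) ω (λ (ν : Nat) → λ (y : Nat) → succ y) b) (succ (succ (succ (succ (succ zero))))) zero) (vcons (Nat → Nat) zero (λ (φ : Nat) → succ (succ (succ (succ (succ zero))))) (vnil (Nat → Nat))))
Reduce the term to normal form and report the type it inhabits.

reduced normal form:
  refl (Vec (Nat → Nat) (succ (succ zero))) (vcons (Nat → Nat) (succ zero) (λ (k : Nat) → succ (succ (succ (succ (succ zero))))) (vcons (Nat → Nat) zero (λ (ω : Nat) → succ (succ (succ (succ (succ zero))))) (vnil (Nat → Nat))))
type:
  Eq (Vec (Nat → Nat) (succ (succ zero))) (vcons (Nat → Nat) (succ zero) (λ (k : Nat) → succ (succ (succ (succ (succ zero))))) (vcons (Nat → Nat) zero (λ (ω : Nat) → succ (succ (succ (succ (succ zero))))) (vnil (Nat → Nat)))) (vcons (Nat → Nat) (succ zero) (λ (b : Nat) → succ (succ (succ (succ (succ zero))))) (vcons (Nat → Nat) zero (λ (χ : Nat) → succ (succ (succ (succ (succ zero))))) (vnil (Nat → Nat))))
observation: contracting a beta-redex first, the term normalizes in 3 steps.


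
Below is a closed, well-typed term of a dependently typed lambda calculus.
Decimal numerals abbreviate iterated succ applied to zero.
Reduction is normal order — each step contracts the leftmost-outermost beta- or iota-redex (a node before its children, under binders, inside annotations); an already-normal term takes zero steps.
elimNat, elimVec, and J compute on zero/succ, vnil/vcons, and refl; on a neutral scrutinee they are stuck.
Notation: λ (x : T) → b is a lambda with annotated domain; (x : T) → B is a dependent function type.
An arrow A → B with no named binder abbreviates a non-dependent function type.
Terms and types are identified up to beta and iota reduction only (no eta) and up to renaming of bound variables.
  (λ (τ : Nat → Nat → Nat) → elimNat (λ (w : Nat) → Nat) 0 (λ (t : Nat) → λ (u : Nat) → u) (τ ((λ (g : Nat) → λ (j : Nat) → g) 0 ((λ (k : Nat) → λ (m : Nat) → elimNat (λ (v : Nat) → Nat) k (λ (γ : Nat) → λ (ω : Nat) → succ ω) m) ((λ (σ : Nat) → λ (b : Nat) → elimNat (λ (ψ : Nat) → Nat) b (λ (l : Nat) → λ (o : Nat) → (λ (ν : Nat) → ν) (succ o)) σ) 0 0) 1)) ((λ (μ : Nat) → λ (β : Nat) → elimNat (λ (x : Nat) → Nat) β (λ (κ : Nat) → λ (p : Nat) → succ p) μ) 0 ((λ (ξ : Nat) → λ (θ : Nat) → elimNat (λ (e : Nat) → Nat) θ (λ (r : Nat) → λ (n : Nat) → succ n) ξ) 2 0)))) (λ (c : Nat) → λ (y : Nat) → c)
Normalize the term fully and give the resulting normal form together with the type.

resulting normal form:
  0
inferred type:
  Nat
observation: reduction starts at a beta-redex, and 6 normal-order steps reach the normal form.


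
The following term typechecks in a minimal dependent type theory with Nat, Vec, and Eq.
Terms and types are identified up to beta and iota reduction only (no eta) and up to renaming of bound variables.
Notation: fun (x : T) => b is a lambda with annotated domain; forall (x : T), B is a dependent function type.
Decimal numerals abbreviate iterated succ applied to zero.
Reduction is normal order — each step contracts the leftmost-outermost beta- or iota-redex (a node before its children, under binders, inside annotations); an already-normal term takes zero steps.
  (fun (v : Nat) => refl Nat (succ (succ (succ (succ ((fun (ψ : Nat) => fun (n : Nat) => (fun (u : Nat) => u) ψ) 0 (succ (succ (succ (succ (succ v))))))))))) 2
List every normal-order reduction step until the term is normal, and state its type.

normal-order reduction:
  (fun (v : Nat) => refl Nat (succ (succ (succ (succ ((fun (ψ : Nat) => fun (n : Nat) => (fun (u : Nat) => u) ψ) 0 (succ (succ (succ (succ (succ v))))))))))) 2
  ~> refl Nat (succ (succ (succ (succ ((fun (v : Nat) => fun (ψ : Nat) => (fun (n : Nat) => n) v) 0 7)))))
  ~> refl Nat (succ (succ (succ (succ ((fun (v : Nat) => (fun (ψ : Nat) => ψ) 0) 7)))))
  ~> refl Nat (succ (succ (succ (succ ((fun (v : Nat) => v) 0)))))
  ~> refl Nat 4
the term's type:
  Eq Nat 4 4


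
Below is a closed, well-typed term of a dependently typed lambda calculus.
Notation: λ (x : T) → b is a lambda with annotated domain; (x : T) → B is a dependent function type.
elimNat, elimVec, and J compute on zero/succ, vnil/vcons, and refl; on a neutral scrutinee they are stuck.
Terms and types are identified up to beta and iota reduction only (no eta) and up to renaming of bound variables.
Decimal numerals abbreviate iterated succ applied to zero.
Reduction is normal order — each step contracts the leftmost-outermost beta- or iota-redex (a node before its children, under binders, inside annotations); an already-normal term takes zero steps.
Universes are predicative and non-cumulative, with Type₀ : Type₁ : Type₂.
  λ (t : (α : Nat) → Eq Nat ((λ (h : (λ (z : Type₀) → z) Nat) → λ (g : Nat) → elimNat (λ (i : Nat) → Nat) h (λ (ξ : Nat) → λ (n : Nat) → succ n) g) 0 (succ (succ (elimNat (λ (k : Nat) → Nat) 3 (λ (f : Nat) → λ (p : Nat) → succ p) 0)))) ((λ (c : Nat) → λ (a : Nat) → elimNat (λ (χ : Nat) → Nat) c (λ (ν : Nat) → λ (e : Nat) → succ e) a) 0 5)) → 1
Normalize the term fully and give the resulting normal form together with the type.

reduced normal form:
  λ (t : (α : Nat) → Eq Nat 5 5) → 1
the term's type:
  (t : (α : Nat) → Eq Nat 5 5) → Nat
observation: reduction starts at a beta-redex, and 37 normal-order steps reach the normal form.


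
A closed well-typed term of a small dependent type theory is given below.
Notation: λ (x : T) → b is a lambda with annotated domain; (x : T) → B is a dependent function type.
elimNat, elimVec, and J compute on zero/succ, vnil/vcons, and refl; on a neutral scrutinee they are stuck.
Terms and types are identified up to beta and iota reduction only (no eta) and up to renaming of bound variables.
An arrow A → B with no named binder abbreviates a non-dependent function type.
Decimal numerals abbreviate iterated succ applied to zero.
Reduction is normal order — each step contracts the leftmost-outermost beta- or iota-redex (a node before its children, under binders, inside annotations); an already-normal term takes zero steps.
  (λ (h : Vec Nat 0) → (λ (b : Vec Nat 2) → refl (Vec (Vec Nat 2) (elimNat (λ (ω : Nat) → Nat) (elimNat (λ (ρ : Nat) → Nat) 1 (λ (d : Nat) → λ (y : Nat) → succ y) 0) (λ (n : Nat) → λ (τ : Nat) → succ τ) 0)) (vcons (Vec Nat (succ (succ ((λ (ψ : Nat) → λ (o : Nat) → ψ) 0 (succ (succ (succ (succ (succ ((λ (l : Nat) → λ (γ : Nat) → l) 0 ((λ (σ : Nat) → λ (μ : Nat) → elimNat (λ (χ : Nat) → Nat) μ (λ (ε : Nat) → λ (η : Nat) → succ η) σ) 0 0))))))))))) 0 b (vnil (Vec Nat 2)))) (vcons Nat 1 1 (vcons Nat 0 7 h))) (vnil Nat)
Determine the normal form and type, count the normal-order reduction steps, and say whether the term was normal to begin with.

resulting normal form:
  refl (Vec (Vec Nat 2) 1) (vcons (Vec Nat 2) 0 (vcons Nat 1 1 (vcons Nat 0 7 (vnil Nat))) (vnil (Vec Nat 2)))
inferred type:
  Eq (Vec (Vec Nat 2) 1) (vcons (Vec Nat 2) 0 (vcons Nat 1 1 (vcons Nat 0 7 (vnil Nat))) (vnil (Vec Nat 2))) (vcons (Vec Nat 2) 0 (vcons Nat 1 1 (vcons Nat 0 7 (vnil Nat))) (vnil (Vec Nat 2)))
normal-order step count: 6
already normal: no
first contracted redex: a beta-redex


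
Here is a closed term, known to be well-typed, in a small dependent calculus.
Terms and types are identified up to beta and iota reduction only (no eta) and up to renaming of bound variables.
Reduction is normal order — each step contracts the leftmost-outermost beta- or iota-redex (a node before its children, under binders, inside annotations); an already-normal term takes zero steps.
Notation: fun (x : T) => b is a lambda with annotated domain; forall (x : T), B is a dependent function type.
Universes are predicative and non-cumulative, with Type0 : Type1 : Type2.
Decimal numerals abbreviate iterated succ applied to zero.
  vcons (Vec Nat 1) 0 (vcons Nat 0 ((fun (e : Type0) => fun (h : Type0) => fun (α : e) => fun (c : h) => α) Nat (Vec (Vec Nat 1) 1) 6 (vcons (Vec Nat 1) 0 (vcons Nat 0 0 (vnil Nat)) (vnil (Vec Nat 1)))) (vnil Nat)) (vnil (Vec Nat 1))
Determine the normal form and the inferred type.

reduced normal form:
  vcons (Vec Nat 1) 0 (vcons Nat 0 6 (vnil Nat)) (vnil (Vec Nat 1))
inferred type:
  Vec (Vec Nat 1) 1
observation: normalization takes exactly 4 steps under the normal-order strategy.


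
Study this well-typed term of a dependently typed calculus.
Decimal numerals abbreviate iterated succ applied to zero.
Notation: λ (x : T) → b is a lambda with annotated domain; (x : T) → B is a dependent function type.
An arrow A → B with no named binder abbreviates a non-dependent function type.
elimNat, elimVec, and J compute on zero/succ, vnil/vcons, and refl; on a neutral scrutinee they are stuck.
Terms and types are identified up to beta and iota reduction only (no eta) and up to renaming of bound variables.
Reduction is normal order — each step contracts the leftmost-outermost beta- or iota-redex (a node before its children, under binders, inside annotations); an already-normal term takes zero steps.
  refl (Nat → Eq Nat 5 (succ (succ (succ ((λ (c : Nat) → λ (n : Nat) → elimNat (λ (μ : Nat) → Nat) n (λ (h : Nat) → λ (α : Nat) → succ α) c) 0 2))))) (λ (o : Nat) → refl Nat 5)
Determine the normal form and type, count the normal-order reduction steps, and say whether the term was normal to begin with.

reduced normal form:
  refl (Nat → Eq Nat 5 5) (λ (c : Nat) → refl Nat 5)
inferred type:
  Eq (Nat → Eq Nat 5 5) (λ (c : Nat) → refl Nat 5) (λ (n : Nat) → refl Nat 5)
normal-order step count: 3
started in normal form: no
first redex: a beta-redex


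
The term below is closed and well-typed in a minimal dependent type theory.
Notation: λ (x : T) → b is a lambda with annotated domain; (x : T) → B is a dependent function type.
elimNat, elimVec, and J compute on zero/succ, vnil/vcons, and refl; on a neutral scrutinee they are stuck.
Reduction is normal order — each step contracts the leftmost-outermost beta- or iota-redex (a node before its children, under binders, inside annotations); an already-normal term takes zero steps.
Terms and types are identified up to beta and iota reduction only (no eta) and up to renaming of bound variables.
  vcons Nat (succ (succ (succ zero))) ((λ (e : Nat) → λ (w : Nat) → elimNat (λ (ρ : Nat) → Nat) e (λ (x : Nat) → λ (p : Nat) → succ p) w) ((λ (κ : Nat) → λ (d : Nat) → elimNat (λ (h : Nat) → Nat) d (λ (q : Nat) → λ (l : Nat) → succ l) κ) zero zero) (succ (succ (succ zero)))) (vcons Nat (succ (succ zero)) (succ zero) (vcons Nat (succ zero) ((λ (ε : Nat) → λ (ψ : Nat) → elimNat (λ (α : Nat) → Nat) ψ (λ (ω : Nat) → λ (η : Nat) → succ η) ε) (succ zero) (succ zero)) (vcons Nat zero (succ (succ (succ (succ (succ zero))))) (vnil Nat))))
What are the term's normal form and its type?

resulting normal form:
  vcons Nat (succ (succ (succ zero))) (succ (succ (succ zero))) (vcons Nat (succ (succ zero)) (succ zero) (vcons Nat (succ zero) (succ (succ zero)) (vcons Nat zero (succ (succ (succ (succ (succ zero))))) (vnil Nat))))
the term's type:
  Vec Nat (succ (succ (succ (succ zero))))


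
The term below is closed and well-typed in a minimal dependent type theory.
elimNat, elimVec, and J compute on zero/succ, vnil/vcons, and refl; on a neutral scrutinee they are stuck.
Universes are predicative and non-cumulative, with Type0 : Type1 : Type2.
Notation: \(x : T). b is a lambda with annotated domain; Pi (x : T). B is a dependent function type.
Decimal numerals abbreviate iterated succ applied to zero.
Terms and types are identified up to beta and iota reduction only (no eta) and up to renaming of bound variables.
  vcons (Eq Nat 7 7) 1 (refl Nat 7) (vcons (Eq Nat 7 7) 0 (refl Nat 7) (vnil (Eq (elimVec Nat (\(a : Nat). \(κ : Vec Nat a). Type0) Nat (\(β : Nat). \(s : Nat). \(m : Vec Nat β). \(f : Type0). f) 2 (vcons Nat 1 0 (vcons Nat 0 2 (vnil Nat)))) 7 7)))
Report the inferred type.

inferred type:
  Vec (Eq Nat 7 7) 2


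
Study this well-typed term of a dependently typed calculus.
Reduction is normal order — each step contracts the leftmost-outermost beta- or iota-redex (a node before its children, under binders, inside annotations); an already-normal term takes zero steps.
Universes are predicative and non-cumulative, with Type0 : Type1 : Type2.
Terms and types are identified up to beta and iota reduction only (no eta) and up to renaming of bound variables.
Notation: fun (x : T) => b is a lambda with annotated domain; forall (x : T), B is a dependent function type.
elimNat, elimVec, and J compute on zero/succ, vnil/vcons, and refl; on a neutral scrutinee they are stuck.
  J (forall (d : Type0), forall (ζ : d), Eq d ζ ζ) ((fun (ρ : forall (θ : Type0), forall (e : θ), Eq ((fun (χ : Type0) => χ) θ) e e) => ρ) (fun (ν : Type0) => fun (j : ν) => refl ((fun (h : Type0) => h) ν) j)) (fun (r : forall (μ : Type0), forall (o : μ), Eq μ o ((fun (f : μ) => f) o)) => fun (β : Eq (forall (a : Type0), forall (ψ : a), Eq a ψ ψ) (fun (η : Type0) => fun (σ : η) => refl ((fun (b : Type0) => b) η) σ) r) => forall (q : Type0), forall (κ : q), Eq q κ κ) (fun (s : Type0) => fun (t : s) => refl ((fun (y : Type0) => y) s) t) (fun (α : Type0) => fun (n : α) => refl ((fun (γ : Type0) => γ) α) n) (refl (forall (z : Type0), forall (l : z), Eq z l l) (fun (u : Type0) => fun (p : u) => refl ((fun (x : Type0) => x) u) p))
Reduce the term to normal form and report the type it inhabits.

normal form:
  fun (d : Type0) => fun (ζ : d) => refl d ζ
type:
  forall (d : Type0), forall (ζ : d), Eq d ζ ζ
observation: normalization takes exactly 2 steps under the normal-order strategy.


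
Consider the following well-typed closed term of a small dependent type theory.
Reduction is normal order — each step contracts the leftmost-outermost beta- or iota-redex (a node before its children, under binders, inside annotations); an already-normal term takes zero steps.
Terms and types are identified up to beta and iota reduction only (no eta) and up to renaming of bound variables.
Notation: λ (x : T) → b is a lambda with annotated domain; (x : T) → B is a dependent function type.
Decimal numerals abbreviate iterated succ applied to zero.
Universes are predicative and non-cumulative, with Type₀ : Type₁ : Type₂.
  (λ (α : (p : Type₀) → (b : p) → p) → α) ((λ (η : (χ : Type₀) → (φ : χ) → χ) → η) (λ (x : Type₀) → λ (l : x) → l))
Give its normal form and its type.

normal form:
  λ (α : Type₀) → λ (p : α) → p
the term's type:
  (α : Type₀) → (p : α) → α
observation: the term reaches its normal form after 2 normal-order steps.


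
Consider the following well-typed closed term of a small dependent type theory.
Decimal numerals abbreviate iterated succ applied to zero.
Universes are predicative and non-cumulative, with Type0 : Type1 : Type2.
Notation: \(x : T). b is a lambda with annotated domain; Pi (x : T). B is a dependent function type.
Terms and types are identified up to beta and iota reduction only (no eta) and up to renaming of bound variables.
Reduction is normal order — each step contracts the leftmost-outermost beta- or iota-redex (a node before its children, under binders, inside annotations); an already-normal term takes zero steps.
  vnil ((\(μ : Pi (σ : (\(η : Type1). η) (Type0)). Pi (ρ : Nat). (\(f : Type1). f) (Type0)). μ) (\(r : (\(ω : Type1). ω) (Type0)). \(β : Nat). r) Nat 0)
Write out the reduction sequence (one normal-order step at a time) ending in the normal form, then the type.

normal-order reduction:
  vnil ((\(μ : Pi (σ : (\(η : Type1). η) (Type0)). Pi (ρ : Nat). (\(f : Type1). f) (Type0)). μ) (\(r : (\(ω : Type1). ω) (Type0)). \(β : Nat). r) Nat 0)
  ~> vnil ((\(μ : (\(σ : Type1). σ) (Type0)). \(η : Nat). μ) Nat 0)
  ~> vnil ((\(μ : Nat). Nat) 0)
  ~> vnil Nat
inferred type:
  Vec Nat 0


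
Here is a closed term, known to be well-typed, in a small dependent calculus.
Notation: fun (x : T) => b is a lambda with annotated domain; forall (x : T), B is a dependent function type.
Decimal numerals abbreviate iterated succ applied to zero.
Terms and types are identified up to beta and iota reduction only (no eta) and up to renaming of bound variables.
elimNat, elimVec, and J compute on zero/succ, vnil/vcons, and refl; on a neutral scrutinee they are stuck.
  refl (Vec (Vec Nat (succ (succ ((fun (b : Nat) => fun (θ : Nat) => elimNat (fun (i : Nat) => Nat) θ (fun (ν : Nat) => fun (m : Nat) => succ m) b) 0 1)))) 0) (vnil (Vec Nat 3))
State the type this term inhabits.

type:
  Eq (Vec (Vec Nat 3) 0) (vnil (Vec Nat 3)) (vnil (Vec Nat 3))


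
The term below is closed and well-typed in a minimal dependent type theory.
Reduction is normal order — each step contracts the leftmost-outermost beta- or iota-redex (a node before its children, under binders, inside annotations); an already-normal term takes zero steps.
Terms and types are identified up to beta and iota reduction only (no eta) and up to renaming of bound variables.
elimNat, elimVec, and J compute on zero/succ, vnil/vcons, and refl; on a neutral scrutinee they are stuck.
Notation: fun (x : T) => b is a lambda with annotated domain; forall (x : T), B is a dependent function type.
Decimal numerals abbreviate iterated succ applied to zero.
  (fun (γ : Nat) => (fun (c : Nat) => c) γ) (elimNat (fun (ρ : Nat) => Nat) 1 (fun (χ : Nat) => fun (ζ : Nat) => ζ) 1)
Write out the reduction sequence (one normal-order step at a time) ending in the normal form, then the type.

reduction (normal order):
  (fun (γ : Nat) => (fun (c : Nat) => c) γ) (elimNat (fun (ρ : Nat) => Nat) 1 (fun (χ : Nat) => fun (ζ : Nat) => ζ) 1)
  ~> (fun (γ : Nat) => γ) (elimNat (fun (c : Nat) => Nat) 1 (fun (ρ : Nat) => fun (χ : Nat) => χ) 1)
  ~> elimNat (fun (γ : Nat) => Nat) 1 (fun (c : Nat) => fun (ρ : Nat) => ρ) 1
  ~> (fun (γ : Nat) => fun (c : Nat) => c) 0 (elimNat (fun (ρ : Nat) => Nat) 1 (fun (χ : Nat) => fun (ζ : Nat) => ζ) 0)
  ~> (fun (γ : Nat) => γ) (elimNat (fun (c : Nat) => Nat) 1 (fun (ρ : Nat) => fun (χ : Nat) => χ) 0)
  ~> elimNat (fun (γ : Nat) => Nat) 1 (fun (c : Nat) => fun (ρ : Nat) => ρ) 0
  ~> 1
inferred type:
  Nat


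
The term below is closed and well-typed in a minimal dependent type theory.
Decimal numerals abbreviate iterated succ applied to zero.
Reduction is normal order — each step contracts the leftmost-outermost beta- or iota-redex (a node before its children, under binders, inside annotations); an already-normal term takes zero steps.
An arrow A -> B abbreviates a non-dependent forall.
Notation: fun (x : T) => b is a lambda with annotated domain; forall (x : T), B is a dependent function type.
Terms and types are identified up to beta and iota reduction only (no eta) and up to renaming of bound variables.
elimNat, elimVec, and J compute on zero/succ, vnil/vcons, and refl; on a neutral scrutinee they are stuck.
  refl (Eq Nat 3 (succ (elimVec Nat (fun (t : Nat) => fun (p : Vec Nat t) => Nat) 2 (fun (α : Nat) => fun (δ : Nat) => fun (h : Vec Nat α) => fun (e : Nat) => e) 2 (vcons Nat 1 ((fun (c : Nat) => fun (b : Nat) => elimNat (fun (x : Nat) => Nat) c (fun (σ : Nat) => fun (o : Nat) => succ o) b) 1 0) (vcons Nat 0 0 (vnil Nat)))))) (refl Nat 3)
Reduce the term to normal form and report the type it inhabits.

normal form:
  refl (Eq Nat 3 3) (refl Nat 3)
the term's type:
  Eq (Eq Nat 3 3) (refl Nat 3) (refl Nat 3)


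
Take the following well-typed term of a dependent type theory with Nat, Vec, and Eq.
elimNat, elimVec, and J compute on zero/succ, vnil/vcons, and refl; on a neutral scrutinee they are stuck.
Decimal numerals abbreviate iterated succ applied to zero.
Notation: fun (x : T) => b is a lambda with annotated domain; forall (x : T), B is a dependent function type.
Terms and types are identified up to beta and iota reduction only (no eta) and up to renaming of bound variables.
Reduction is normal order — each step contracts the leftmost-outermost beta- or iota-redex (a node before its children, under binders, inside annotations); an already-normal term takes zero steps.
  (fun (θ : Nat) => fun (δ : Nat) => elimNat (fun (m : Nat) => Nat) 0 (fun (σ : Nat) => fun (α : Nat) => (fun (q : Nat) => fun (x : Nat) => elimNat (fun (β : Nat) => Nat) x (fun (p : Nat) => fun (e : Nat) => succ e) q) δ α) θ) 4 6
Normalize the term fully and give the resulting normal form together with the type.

resulting normal form:
  24
inferred type:
  Nat


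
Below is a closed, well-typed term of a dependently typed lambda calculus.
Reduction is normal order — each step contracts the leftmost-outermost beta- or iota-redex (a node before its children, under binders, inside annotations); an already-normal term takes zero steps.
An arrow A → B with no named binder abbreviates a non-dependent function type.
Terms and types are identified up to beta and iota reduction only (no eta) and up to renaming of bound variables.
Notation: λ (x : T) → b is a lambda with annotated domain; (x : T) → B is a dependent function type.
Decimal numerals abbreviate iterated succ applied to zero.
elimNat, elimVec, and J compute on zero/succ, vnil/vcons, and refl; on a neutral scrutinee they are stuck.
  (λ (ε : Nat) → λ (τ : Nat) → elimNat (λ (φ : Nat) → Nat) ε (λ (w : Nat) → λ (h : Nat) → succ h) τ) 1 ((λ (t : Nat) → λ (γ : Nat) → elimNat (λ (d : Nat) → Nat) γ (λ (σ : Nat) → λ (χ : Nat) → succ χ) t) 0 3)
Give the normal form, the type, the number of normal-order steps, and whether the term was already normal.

normal form:
  4
inferred type:
  Nat
steps to reach normal form (normal order): 15
term was already normal: no
first contracted redex: a beta-redex


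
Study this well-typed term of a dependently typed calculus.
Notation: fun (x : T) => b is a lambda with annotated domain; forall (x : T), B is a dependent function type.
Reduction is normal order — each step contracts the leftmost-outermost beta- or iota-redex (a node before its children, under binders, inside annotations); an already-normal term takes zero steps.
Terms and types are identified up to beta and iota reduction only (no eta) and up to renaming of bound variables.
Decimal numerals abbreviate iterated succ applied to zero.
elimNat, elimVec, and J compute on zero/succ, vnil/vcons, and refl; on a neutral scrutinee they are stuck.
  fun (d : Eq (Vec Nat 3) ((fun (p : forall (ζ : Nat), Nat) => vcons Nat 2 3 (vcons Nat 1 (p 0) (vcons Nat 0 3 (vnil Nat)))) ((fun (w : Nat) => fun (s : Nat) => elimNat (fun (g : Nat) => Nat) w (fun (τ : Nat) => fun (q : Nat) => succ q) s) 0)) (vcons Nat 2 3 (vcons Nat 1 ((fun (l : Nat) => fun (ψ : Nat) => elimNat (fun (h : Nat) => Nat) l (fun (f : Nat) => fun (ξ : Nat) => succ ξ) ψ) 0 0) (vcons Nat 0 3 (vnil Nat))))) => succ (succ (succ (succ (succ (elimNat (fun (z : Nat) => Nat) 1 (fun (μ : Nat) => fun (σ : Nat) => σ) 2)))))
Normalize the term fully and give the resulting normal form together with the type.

reduced normal form:
  fun (d : Eq (Vec Nat 3) (vcons Nat 2 3 (vcons Nat 1 0 (vcons Nat 0 3 (vnil Nat)))) (vcons Nat 2 3 (vcons Nat 1 0 (vcons Nat 0 3 (vnil Nat))))) => 6
the term's type:
  forall (d : Eq (Vec Nat 3) (vcons Nat 2 3 (vcons Nat 1 0 (vcons Nat 0 3 (vnil Nat)))) (vcons Nat 2 3 (vcons Nat 1 0 (vcons Nat 0 3 (vnil Nat))))), Nat


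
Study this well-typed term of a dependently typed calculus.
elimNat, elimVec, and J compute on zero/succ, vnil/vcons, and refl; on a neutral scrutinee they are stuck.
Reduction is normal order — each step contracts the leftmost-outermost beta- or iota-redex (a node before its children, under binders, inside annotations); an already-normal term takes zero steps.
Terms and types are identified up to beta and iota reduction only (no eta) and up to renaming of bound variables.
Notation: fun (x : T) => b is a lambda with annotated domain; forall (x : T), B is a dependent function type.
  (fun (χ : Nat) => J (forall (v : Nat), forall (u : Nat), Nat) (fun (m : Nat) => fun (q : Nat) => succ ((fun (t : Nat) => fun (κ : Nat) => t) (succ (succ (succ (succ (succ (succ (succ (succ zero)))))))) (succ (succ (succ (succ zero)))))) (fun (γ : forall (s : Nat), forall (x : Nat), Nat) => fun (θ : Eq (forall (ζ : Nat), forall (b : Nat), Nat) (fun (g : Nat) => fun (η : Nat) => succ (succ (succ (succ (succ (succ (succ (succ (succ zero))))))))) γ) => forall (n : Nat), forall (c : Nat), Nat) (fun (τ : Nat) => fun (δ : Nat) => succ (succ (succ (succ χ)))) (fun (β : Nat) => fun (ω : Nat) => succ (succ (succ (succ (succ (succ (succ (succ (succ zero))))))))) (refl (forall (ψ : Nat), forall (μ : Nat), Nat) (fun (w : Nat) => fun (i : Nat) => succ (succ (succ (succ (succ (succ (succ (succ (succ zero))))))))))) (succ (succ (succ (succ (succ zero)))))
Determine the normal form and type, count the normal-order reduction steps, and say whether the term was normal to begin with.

resulting normal form:
  fun (χ : Nat) => fun (v : Nat) => succ (succ (succ (succ (succ (succ (succ (succ (succ zero))))))))
inferred type:
  forall (χ : Nat), forall (v : Nat), Nat
reduction steps (normal order): 2
already normal: no
first redex: a beta-redex


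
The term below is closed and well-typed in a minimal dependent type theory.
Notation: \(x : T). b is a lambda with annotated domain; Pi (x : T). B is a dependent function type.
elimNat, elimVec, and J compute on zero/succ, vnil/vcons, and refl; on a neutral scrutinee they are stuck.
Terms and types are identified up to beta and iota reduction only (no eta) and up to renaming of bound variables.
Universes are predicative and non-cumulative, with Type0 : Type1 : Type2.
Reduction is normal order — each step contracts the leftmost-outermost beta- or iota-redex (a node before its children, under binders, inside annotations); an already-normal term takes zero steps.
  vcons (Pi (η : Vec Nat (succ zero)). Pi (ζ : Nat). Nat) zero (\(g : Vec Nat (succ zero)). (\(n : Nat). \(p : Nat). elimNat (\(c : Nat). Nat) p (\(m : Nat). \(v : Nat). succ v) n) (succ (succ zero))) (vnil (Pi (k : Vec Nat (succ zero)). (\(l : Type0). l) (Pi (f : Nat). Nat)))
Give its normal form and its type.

reduced normal form:
  vcons (Pi (η : Vec Nat (succ zero)). Pi (ζ : Nat). Nat) zero (\(g : Vec Nat (succ zero)). \(n : Nat). succ (succ n)) (vnil (Pi (p : Vec Nat (succ zero)). Pi (c : Nat). Nat))
the term's type:
  Vec (Pi (η : Vec Nat (succ zero)). Pi (ζ : Nat). Nat) (succ zero)
observation: reduction starts at a beta-redex, and 9 normal-order steps reach the normal form.


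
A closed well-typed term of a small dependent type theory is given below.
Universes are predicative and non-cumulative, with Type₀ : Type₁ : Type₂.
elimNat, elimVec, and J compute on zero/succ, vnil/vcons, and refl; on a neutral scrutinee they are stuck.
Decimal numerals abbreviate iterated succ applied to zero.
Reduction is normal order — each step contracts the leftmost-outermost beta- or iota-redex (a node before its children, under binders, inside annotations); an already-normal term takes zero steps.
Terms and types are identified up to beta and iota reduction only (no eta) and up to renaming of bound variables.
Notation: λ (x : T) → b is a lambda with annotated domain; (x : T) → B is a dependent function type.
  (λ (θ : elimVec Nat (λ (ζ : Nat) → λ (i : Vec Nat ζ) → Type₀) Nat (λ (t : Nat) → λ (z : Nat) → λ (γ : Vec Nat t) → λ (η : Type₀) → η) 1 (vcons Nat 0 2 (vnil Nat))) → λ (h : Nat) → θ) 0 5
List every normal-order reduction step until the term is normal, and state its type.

normal-order reduction:
  (λ (θ : elimVec Nat (λ (ζ : Nat) → λ (i : Vec Nat ζ) → Type₀) Nat (λ (t : Nat) → λ (z : Nat) → λ (γ : Vec Nat t) → λ (η : Type₀) → η) 1 (vcons Nat 0 2 (vnil Nat))) → λ (h : Nat) → θ) 0 5
  ~> (λ (θ : Nat) → 0) 5
  ~> 0
inferred type:
  Nat


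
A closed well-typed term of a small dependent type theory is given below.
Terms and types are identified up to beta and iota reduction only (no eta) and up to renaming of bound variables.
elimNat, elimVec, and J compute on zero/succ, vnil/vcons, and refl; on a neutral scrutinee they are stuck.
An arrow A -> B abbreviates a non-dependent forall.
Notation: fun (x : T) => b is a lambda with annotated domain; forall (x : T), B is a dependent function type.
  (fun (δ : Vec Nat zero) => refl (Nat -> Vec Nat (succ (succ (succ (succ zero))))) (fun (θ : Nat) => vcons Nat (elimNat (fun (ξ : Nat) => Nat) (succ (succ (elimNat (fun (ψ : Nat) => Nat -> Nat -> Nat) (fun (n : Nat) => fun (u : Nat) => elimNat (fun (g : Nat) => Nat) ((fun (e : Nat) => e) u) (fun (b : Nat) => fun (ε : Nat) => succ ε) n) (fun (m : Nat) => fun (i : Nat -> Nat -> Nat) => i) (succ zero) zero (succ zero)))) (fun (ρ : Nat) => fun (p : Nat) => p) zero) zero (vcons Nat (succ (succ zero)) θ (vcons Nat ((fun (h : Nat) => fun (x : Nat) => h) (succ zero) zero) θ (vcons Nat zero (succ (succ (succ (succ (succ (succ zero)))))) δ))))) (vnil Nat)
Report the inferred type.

type:
  Eq (Nat -> Vec Nat (succ (succ (succ (succ zero))))) (fun (δ : Nat) => vcons Nat (succ (succ (succ zero))) zero (vcons Nat (succ (succ zero)) δ (vcons Nat (succ zero) δ (vcons Nat zero (succ (succ (succ (succ (succ (succ zero)))))) (vnil Nat))))) (fun (θ : Nat) => vcons Nat (succ (succ (succ zero))) zero (vcons Nat (succ (succ zero)) θ (vcons Nat (succ zero) θ (vcons Nat zero (succ (succ (succ (succ (succ (succ zero)))))) (vnil Nat)))))


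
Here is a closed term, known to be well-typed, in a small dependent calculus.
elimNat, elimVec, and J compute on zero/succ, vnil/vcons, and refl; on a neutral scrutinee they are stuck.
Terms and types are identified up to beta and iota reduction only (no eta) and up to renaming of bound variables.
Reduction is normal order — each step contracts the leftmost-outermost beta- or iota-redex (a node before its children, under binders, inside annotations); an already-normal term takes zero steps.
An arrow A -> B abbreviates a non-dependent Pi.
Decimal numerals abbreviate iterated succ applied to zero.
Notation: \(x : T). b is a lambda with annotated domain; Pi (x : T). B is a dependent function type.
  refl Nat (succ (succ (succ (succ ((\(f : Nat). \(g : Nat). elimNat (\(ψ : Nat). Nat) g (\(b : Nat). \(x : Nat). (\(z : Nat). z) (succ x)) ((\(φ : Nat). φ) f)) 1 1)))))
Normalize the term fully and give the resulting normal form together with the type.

normal form:
  refl Nat 6
the term's type:
  Eq Nat 6 6
observation: 8 normal-order steps normalize the term, beginning with a beta-redex.


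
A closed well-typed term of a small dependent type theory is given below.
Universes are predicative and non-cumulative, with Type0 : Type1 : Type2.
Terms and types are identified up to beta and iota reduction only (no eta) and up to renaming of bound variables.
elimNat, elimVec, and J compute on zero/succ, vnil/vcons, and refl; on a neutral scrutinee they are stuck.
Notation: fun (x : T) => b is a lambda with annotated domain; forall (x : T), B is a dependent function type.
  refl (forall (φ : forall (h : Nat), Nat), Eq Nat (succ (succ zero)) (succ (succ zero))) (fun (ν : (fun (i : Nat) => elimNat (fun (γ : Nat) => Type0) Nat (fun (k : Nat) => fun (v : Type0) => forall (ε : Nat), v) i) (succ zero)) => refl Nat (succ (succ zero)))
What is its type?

type:
  Eq (forall (φ : forall (h : Nat), Nat), Eq Nat (succ (succ zero)) (succ (succ zero))) (fun (ν : forall (i : Nat), Nat) => refl Nat (succ (succ zero))) (fun (γ : forall (k : Nat), Nat) => refl Nat (succ (succ zero)))


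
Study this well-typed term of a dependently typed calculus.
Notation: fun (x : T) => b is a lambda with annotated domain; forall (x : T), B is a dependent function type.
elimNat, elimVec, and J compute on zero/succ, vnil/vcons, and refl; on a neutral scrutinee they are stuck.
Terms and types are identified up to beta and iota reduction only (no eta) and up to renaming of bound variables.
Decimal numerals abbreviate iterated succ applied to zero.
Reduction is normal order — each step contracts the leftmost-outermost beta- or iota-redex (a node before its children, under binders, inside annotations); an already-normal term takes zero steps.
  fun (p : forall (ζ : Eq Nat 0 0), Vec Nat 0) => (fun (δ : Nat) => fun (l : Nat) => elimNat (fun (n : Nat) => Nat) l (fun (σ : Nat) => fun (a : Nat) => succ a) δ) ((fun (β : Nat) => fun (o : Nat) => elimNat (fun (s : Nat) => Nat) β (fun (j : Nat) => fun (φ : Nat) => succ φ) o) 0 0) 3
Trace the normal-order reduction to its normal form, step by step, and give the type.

normal-order reduction sequence:
  fun (p : forall (ζ : Eq Nat 0 0), Vec Nat 0) => (fun (δ : Nat) => fun (l : Nat) => elimNat (fun (n : Nat) => Nat) l (fun (σ : Nat) => fun (a : Nat) => succ a) δ) ((fun (β : Nat) => fun (o : Nat) => elimNat (fun (s : Nat) => Nat) β (fun (j : Nat) => fun (φ : Nat) => succ φ) o) 0 0) 3
  ~> fun (p : forall (ζ : Eq Nat 0 0), Vec Nat 0) => (fun (δ : Nat) => elimNat (fun (l : Nat) => Nat) δ (fun (n : Nat) => fun (σ : Nat) => succ σ) ((fun (a : Nat) => fun (β : Nat) => elimNat (fun (o : Nat) => Nat) a (fun (s : Nat) => fun (j : Nat) => succ j) β) 0 0)) 3
  ~> fun (p : forall (ζ : Eq Nat 0 0), Vec Nat 0) => elimNat (fun (δ : Nat) => Nat) 3 (fun (l : Nat) => fun (n : Nat) => succ n) ((fun (σ : Nat) => fun (a : Nat) => elimNat (fun (β : Nat) => Nat) σ (fun (o : Nat) => fun (s : Nat) => succ s) a) 0 0)
  ~> fun (p : forall (ζ : Eq Nat 0 0), Vec Nat 0) => elimNat (fun (δ : Nat) => Nat) 3 (fun (l : Nat) => fun (n : Nat) => succ n) ((fun (σ : Nat) => elimNat (fun (a : Nat) => Nat) 0 (fun (β : Nat) => fun (o : Nat) => succ o) σ) 0)
  ~> fun (p : forall (ζ : Eq Nat 0 0), Vec Nat 0) => elimNat (fun (δ : Nat) => Nat) 3 (fun (l : Nat) => fun (n : Nat) => succ n) (elimNat (fun (σ : Nat) => Nat) 0 (fun (a : Nat) => fun (β : Nat) => succ β) 0)
  ~> fun (p : forall (ζ : Eq Nat 0 0), Vec Nat 0) => elimNat (fun (δ : Nat) => Nat) 3 (fun (l : Nat) => fun (n : Nat) => succ n) 0
  ~> fun (p : forall (ζ : Eq Nat 0 0), Vec Nat 0) => 3
inferred type:
  forall (p : forall (ζ : Eq Nat 0 0), Vec Nat 0), Nat


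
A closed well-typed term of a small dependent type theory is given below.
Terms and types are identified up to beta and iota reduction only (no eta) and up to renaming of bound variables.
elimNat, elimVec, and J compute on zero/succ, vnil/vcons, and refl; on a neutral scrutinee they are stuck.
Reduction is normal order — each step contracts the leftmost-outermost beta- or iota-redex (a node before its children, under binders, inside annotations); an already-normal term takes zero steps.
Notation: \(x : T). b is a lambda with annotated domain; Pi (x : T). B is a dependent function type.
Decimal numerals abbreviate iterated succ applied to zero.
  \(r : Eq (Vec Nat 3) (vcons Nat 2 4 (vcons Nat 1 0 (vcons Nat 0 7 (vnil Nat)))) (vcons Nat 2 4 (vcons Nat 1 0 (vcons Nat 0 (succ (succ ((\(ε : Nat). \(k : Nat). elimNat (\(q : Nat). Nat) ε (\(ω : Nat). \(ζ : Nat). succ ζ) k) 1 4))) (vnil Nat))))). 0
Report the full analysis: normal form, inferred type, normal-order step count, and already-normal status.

reduced normal form:
  \(r : Eq (Vec Nat 3) (vcons Nat 2 4 (vcons Nat 1 0 (vcons Nat 0 7 (vnil Nat)))) (vcons Nat 2 4 (vcons Nat 1 0 (vcons Nat 0 7 (vnil Nat))))). 0
the term's type:
  Pi (r : Eq (Vec Nat 3) (vcons Nat 2 4 (vcons Nat 1 0 (vcons Nat 0 7 (vnil Nat)))) (vcons Nat 2 4 (vcons Nat 1 0 (vcons Nat 0 7 (vnil Nat))))). Nat
steps to reach normal form (normal order): 15
started in normal form: no
first contracted redex: a beta-redex
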